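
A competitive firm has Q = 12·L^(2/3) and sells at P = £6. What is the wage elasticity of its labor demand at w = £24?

MP_L = (2/3)·12·L^(-1/3), so P·MP_L = w gives 48·L^(-1/3) = w.
Solving, L(w) = (48/w)^(3). This is a constant-elasticity form: L ∝ w^(−3), so ε = −3.

ε = -3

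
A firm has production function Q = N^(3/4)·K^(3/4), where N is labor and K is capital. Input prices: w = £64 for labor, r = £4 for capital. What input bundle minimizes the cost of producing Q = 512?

Cost minimization requires the marginal rate of technical substitution to equal the input-price ratio: MP_N/MP_K = w/r.
Here MP_N/MP_K = (3/4)·(K/N)/(3/4) = (K/N). Setting this equal to 64/4 = 16 gives K = 16N.
Substituting into Q = 512: N^(3/4)·(16N)^(3/4) = 512.
Solving, N = 16 and K = 256.

N* = 16, K* = 256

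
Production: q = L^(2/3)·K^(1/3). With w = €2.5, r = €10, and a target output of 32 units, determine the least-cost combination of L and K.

L* = 64, K* = 8

Cost minimization requires the marginal rate of technical substitution to equal the input-price ratio: MP_L/MP_K = w/r.
Here MP_L/MP_K = (2/3)·(K/L)/(1/3) = 2·(K/L). Setting this equal to 2.5/10 = 0.25 gives K = 0.125L.
Substituting into q = 32: L^(2/3)·(0.125L)^(1/3) = 32.
Solving, L = 64 and K = 8.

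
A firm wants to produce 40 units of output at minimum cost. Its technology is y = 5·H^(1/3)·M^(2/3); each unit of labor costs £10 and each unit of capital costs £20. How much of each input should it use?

H* = 8, M* = 8

Cost minimization requires the marginal rate of technical substitution to equal the input-price ratio: MP_H/MP_M = w/r.
Here MP_H/MP_M = (1/3)·(M/H)/(2/3) = 0.5·(M/H). Setting this equal to 10/20 = 0.5 gives M = H.
Substituting into y = 40: 5·H^(1/3)·(H)^(2/3) = 40.
Solving, H = 8 and M = 8.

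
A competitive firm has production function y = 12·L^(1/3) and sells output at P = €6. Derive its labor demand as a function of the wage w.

MP_L = (1/3)·12·L^(-2/3) = 4·L^(-2/3).
Setting P·MP_L = w: 24·L^(-2/3) = w.
Solving for L: L^(-2/3) = w/24, so L = (24/w)^(3/2).

L(w) = (24/w)^(3/2)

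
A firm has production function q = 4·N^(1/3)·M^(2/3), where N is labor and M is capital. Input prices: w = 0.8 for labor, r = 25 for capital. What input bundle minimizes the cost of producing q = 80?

Cost minimization requires the marginal rate of technical substitution to equal the input-price ratio: MP_N/MP_M = w/r.
Here MP_N/MP_M = (1/3)·(M/N)/(2/3) = 0.5·(M/N). Setting this equal to 0.8/25 = 0.032 gives M = 0.064N.
Substituting into q = 80: 4·N^(1/3)·(0.064N)^(2/3) = 80.
Solving, N = 125 and M = 8.

N* = 125, M* = 8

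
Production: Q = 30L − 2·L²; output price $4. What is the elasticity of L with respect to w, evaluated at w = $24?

From P·MP_L = w with MP_L = 30 − 4L, labor demand is L(w) = (30 − w/4)/4.
dL/dw = −1/(16) = -0.0625.
At w = 24, L = 6, so ε = (dL/dw)·(w/L) = (-0.0625)·(24/6) = -0.25.

ε = -0.25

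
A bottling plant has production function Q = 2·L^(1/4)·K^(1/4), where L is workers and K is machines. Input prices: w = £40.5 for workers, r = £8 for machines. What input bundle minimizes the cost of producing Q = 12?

L* = 16, K* = 81

Cost minimization requires the marginal rate of technical substitution to equal the input-price ratio: MP_L/MP_K = w/r.
Here MP_L/MP_K = (1/4)·(K/L)/(1/4) = (K/L). Setting this equal to 40.5/8 = 5.0625 gives K = 5.0625L.
Substituting into Q = 12: 2·L^(1/4)·(5.0625L)^(1/4) = 12.
Solving, L = 16 and K = 81.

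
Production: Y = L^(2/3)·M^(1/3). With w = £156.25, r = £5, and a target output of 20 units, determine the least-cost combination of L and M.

L* = 8, M* = 125

Cost minimization requires the marginal rate of technical substitution to equal the input-price ratio: MP_L/MP_M = w/r.
Here MP_L/MP_M = (2/3)·(M/L)/(1/3) = 2·(M/L). Setting this equal to 156.25/5 = 31.25 gives M = 15.625L.
Substituting into Y = 20: L^(2/3)·(15.625L)^(1/3) = 20.
Solving, L = 8 and M = 125.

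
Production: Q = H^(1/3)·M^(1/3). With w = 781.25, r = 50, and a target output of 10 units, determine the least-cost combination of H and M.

Cost minimization requires the marginal rate of technical substitution to equal the input-price ratio: MP_H/MP_M = w/r.
Here MP_H/MP_M = (1/3)·(M/H)/(1/3) = (M/H). Setting this equal to 781.25/50 = 15.625 gives M = 15.625H.
Substituting into Q = 10: H^(1/3)·(15.625H)^(1/3) = 10.
Solving, H = 8 and M = 125.

H* = 8, M* = 125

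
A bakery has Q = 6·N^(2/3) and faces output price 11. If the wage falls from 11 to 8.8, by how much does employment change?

From P·MP_N = w with MP_N = 4·N^(-1/3), the labor demand is N(w) = (44/w)^(3).
At w = 11: N = 64. At w = 8.8: N = 125.
ΔN = 125 − 64 = 61.

ΔN = 61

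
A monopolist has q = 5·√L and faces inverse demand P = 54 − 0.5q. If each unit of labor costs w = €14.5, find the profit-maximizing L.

Marginal revenue from the inverse demand is MR = 54 − q.
The marginal product is MP_L = 2.5·L^(-1/2).
A monopolist hires until marginal revenue product equals the wage: MR·MP_L = w.
At L, q = 5·√L. Substituting and solving: (54 − 5·√L)·2.5·L^(-1/2) = 14.5 gives L = 25.

L* = 25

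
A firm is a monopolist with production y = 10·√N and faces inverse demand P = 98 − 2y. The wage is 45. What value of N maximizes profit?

Marginal revenue from the inverse demand is MR = 98 − 4y.
The marginal product is MP_N = 5·N^(-1/2).
A monopolist hires until marginal revenue product equals the wage: MR·MP_N = w.
At N, y = 10·√N. Substituting and solving: (98 − 40·√N)·5·N^(-1/2) = 45 gives N = 4.

N* = 4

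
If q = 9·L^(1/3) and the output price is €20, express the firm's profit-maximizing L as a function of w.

L(w) = (60/w)^(3/2)

MP_L = (1/3)·9·L^(-2/3) = 3·L^(-2/3).
Setting P·MP_L = w: 60·L^(-2/3) = w.
Solving for L: L^(-2/3) = w/60, so L = (60/w)^(3/2).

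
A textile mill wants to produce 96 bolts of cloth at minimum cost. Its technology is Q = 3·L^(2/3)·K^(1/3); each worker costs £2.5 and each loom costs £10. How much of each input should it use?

L* = 64, K* = 8

Cost minimization requires the marginal rate of technical substitution to equal the input-price ratio: MP_L/MP_K = w/r.
Here MP_L/MP_K = (2/3)·(K/L)/(1/3) = 2·(K/L). Setting this equal to 2.5/10 = 0.25 gives K = 0.125L.
Substituting into Q = 96: 3·L^(2/3)·(0.125L)^(1/3) = 96.
Solving, L = 64 and K = 8.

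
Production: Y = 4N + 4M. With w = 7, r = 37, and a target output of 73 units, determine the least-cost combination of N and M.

N* = 18.25, M* = 0

The inputs are perfect substitutes, so the firm uses whichever has the lower cost per unit of output.
Cost per unit of output via N is w/4 = 1.75; via M it is r/4 = 9.25. N is cheaper.
Producing Y = 73 with N alone: N = 18.25, M = 0.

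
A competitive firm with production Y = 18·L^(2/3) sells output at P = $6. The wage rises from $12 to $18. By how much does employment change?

ΔL = -152

From P·MP_L = w with MP_L = 12·L^(-1/3), the labor demand is L(w) = (72/w)^(3).
At w = 12: L = 216. At w = 18: L = 64.
ΔL = 64 − 216 = -152.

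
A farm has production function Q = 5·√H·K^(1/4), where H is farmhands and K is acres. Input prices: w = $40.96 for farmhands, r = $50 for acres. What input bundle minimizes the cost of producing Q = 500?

H* = 625, K* = 256

Cost minimization requires the marginal rate of technical substitution to equal the input-price ratio: MP_H/MP_K = w/r.
Here MP_H/MP_K = (1/2)·(K/H)/(1/4) = 2·(K/H). Setting this equal to 40.96/50 = 0.8192 gives K = 0.4096H.
Substituting into Q = 500: 5·H^(1/2)·(0.4096H)^(1/4) = 500.
Solving, H = 625 and K = 256.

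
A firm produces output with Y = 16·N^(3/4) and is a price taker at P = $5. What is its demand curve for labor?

MP_N = (3/4)·16·N^(-1/4) = 12·N^(-1/4).
Setting P·MP_N = w: 60·N^(-1/4) = w.
Solving for N: N^(-1/4) = w/60, so N = (60/w)^(4).

N(w) = (60/w)^(4)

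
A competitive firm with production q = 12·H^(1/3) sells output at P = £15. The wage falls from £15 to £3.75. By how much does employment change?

ΔH = 56

From P·MP_H = w with MP_H = 4·H^(-2/3), the labor demand is H(w) = (60/w)^(3/2).
At w = 15: H = 8. At w = 3.75: H = 64.
ΔH = 64 − 8 = 56.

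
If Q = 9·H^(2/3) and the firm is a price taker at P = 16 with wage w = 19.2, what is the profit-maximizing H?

H* = 125

MP_H = (2/3)·9·H^(-1/3) = 6·H^(-1/3).
Profit maximization for a price taker requires P·MP_H = w: 16·6·H^(-1/3) = 19.2.
So H^(-1/3) = 0.2, which gives H = 125.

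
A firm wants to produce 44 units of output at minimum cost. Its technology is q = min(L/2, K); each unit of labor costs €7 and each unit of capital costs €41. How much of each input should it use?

With a fixed-proportions technology, the cost-minimizing bundle uses no slack in either input: L/2 = K = q.
So L = 2·44 = 88 and K = 44.

L* = 88, K* = 44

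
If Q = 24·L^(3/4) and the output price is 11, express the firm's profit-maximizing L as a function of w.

L(w) = (198/w)^(4)

MP_L = (3/4)·24·L^(-1/4) = 18·L^(-1/4).
Setting P·MP_L = w: 198·L^(-1/4) = w.
Solving for L: L^(-1/4) = w/198, so L = (198/w)^(4).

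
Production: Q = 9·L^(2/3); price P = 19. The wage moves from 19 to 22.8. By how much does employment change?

ΔL = -91

From P·MP_L = w with MP_L = 6·L^(-1/3), the labor demand is L(w) = (114/w)^(3).
At w = 19: L = 216. At w = 22.8: L = 125.
ΔL = 125 − 216 = -91.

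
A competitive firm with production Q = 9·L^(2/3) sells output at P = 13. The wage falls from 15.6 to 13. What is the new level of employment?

L* = 216

From P·MP_L = w with MP_L = 6·L^(-1/3), the labor demand is L(w) = (78/w)^(3).
At w = 15.6: L = 125. At w = 13: L = 216.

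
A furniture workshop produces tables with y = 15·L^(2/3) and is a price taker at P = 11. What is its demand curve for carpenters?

L(w) = 1331000/w³

MP_L = (2/3)·15·L^(-1/3) = 10·L^(-1/3).
Setting P·MP_L = w: 110·L^(-1/3) = w.
Solving for L: L^(-1/3) = w/110, so L = (110/w)^(3).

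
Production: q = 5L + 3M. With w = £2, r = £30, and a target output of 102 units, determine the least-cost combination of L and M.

L* = 20.4, M* = 0

The inputs are perfect substitutes, so the firm uses whichever has the lower cost per unit of output.
Cost per unit of output via L is w/5 = 0.4; via M it is r/3 = 10. L is cheaper.
Producing q = 102 with L alone: L = 20.4, M = 0.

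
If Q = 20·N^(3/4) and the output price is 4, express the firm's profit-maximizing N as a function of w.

MP_N = (3/4)·20·N^(-1/4) = 15·N^(-1/4).
Setting P·MP_N = w: 60·N^(-1/4) = w.
Solving for N: N^(-1/4) = w/60, so N = (60/w)^(4).

N(w) = (60/w)^(4)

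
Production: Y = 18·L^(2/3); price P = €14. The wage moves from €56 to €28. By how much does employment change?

From P·MP_L = w with MP_L = 12·L^(-1/3), the labor demand is L(w) = (168/w)^(3).
At w = 56: L = 27. At w = 28: L = 216.
ΔL = 216 − 27 = 189.

ΔL = 189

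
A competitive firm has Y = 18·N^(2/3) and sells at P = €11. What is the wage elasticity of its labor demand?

MP_N = (2/3)·18·N^(-1/3), so P·MP_N = w gives 132·N^(-1/3) = w.
Solving, N(w) = (132/w)^(3). This is a constant-elasticity form: N ∝ w^(−3), so ε = −3.

ε = -3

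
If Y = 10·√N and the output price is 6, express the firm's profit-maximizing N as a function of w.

MP_N = (1/2)·10·N^(-1/2) = 5·N^(-1/2).
Setting P·MP_N = w: 30·N^(-1/2) = w.
Solving for N: N^(-1/2) = w/30, so N = (30/w)^(2).

N(w) = 900/w²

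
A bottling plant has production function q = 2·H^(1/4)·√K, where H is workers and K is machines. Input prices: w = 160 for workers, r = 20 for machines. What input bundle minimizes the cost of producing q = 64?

Cost minimization requires the marginal rate of technical substitution to equal the input-price ratio: MP_H/MP_K = w/r.
Here MP_H/MP_K = (1/4)·(K/H)/(1/2) = 0.5·(K/H). Setting this equal to 160/20 = 8 gives K = 16H.
Substituting into q = 64: 2·H^(1/4)·(16H)^(1/2) = 64.
Solving, H = 16 and K = 256.

H* = 16, K* = 256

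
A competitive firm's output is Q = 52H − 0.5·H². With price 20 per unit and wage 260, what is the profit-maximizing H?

The marginal product of H is MP_H = 52 − H.
A price-taking firm hires until the value of the marginal product equals the wage: P·MP_H = w, so 20·(52 − H) = 260.
Then 52 − H = 13, giving H = 39.

H* = 39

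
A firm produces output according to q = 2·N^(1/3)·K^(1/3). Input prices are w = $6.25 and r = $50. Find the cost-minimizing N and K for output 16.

Cost minimization requires the marginal rate of technical substitution to equal the input-price ratio: MP_N/MP_K = w/r.
Here MP_N/MP_K = (1/3)·(K/N)/(1/3) = (K/N). Setting this equal to 6.25/50 = 0.125 gives K = 0.125N.
Substituting into q = 16: 2·N^(1/3)·(0.125N)^(1/3) = 16.
Solving, N = 64 and K = 8.

N* = 64, K* = 8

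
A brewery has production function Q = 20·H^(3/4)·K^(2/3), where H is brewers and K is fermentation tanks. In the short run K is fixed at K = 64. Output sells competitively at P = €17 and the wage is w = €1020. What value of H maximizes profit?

With K = 64, MP_H = (3/4)·20·H^(-1/4)·64^(2/3) = 240·H^(-1/4).
Profit maximization for a price taker requires P·MP_H = w: 17·240·H^(-1/4) = 1020.
So H^(-1/4) = 0.25, which gives H = 256.

H* = 256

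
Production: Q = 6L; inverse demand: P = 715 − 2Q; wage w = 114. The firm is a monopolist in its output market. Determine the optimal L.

Marginal revenue from the inverse demand is MR = 715 − 4Q.
The marginal product is MP_L = 6.
A monopolist hires until marginal revenue product equals the wage: MR·MP_L = w.
(715 − 24L)·6 = 114, so L = 29.

L* = 29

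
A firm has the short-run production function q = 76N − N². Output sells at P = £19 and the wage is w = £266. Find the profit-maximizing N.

The marginal product of N is MP_N = 76 − 2N.
A price-taking firm hires until the value of the marginal product equals the wage: P·MP_N = w, so 19·(76 − 2N) = 266.
Then 76 − 2N = 14, giving N = 31.

N* = 31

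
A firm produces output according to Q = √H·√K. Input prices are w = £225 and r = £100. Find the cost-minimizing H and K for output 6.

H* = 4, K* = 9

Cost minimization requires the marginal rate of technical substitution to equal the input-price ratio: MP_H/MP_K = w/r.
Here MP_H/MP_K = (1/2)·(K/H)/(1/2) = (K/H). Setting this equal to 225/100 = 2.25 gives K = 2.25H.
Substituting into Q = 6: H^(1/2)·(2.25H)^(1/2) = 6.
Solving, H = 4 and K = 9.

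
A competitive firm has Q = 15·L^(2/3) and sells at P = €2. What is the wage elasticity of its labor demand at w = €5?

ε = -3

MP_L = (2/3)·15·L^(-1/3), so P·MP_L = w gives 20·L^(-1/3) = w.
Solving, L(w) = (20/w)^(3). This is a constant-elasticity form: L ∝ w^(−3), so ε = −3.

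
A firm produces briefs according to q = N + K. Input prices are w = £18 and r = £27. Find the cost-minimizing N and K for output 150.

The inputs are perfect substitutes, so the firm uses whichever has the lower cost per unit of output.
Cost per unit of output via N is 18; via K it is 27. N is cheaper.
Producing q = 150 with N alone: N = 150, K = 0.

N* = 150, K* = 0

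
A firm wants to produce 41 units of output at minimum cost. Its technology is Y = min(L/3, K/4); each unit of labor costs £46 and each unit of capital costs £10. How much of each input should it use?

With a fixed-proportions technology, the cost-minimizing bundle uses no slack in either input: L/3 = K/4 = Y.
So L = 3·41 = 123 and K = 4·41 = 164.

L* = 123, K* = 164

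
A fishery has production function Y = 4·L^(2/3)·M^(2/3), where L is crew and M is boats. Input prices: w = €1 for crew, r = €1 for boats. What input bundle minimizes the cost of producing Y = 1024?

L* = 64, M* = 64

Cost minimization requires the marginal rate of technical substitution to equal the input-price ratio: MP_L/MP_M = w/r.
Here MP_L/MP_M = (2/3)·(M/L)/(2/3) = (M/L). Setting this equal to 1/1 = 1 gives M = L.
Substituting into Y = 1024: 4·L^(2/3)·(L)^(2/3) = 1024.
Solving, L = 64 and M = 64.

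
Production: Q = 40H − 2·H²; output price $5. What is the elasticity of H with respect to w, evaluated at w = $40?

From P·MP_H = w with MP_H = 40 − 4H, labor demand is H(w) = (40 − w/5)/4.
dH/dw = −1/(20) = -0.05.
At w = 40, H = 8, so ε = (dH/dw)·(w/H) = (-0.05)·(40/8) = -0.25.

ε = -0.25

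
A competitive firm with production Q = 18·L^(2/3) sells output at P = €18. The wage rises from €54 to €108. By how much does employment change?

From P·MP_L = w with MP_L = 12·L^(-1/3), the labor demand is L(w) = (216/w)^(3).
At w = 54: L = 64. At w = 108: L = 8.
ΔL = 8 − 64 = -56.

ΔL = -56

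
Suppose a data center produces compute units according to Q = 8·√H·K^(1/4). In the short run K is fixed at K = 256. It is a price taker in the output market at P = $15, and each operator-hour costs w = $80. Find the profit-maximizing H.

With K = 256, MP_H = (1/2)·8·H^(-1/2)·256^(1/4) = 16·H^(-1/2).
Profit maximization for a price taker requires P·MP_H = w: 15·16·H^(-1/2) = 80.
So H^(-1/2) = 1/3, which gives H = 9.

H* = 9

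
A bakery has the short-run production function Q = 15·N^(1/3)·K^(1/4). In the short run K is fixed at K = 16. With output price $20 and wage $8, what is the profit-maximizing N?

With K = 16, MP_N = (1/3)·15·N^(-2/3)·16^(1/4) = 10·N^(-2/3).
Profit maximization for a price taker requires P·MP_N = w: 20·10·N^(-2/3) = 8.
So N^(-2/3) = 0.04, which gives N = 125.

N* = 125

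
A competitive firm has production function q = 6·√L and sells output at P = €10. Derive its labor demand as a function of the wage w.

MP_L = (1/2)·6·L^(-1/2) = 3·L^(-1/2).
Setting P·MP_L = w: 30·L^(-1/2) = w.
Solving for L: L^(-1/2) = w/30, so L = (30/w)^(2).

L(w) = 900/w²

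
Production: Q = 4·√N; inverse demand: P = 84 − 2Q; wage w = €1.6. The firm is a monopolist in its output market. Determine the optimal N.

N* = 25

Marginal revenue from the inverse demand is MR = 84 − 4Q.
The marginal product is MP_N = 2·N^(-1/2).
A monopolist hires until marginal revenue product equals the wage: MR·MP_N = w.
At N, Q = 4·√N. Substituting and solving: (84 − 16·√N)·2·N^(-1/2) = 1.6 gives N = 25.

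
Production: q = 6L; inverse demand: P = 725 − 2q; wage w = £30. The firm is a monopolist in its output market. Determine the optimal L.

Marginal revenue from the inverse demand is MR = 725 − 4q.
The marginal product is MP_L = 6.
A monopolist hires until marginal revenue product equals the wage: MR·MP_L = w.
(725 − 24L)·6 = 30, so L = 30.

L* = 30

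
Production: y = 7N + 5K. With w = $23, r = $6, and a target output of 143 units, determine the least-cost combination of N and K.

N* = 0, K* = 28.6

The inputs are perfect substitutes, so the firm uses whichever has the lower cost per unit of output.
Cost per unit of output via N is w/7 = 23/7; via K it is r/5 = 1.2. K is cheaper.
Producing y = 143 with K alone: N = 0, K = 28.6.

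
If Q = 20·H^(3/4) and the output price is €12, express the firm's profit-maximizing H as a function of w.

H(w) = (180/w)^(4)

MP_H = (3/4)·20·H^(-1/4) = 15·H^(-1/4).
Setting P·MP_H = w: 180·H^(-1/4) = w.
Solving for H: H^(-1/4) = w/180, so H = (180/w)^(4).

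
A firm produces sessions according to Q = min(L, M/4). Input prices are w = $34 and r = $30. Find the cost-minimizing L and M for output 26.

With a fixed-proportions technology, the cost-minimizing bundle uses no slack in either input: L = M/4 = Q.
So L = 26 and M = 4·26 = 104.

L* = 26, M* = 104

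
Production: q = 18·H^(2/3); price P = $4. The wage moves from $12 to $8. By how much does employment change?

ΔH = 152

From P·MP_H = w with MP_H = 12·H^(-1/3), the labor demand is H(w) = (48/w)^(3).
At w = 12: H = 64. At w = 8: H = 216.
ΔH = 216 − 64 = 152.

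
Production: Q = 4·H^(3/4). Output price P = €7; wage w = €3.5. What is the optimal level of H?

H* = 1296

MP_H = (3/4)·4·H^(-1/4) = 3·H^(-1/4).
Profit maximization for a price taker requires P·MP_H = w: 7·3·H^(-1/4) = 3.5.
So H^(-1/4) = 1/6, which gives H = 1296.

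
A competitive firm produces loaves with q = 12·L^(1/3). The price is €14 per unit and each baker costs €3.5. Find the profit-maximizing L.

MP_L = (1/3)·12·L^(-2/3) = 4·L^(-2/3).
Profit maximization for a price taker requires P·MP_L = w: 14·4·L^(-2/3) = 3.5.
So L^(-2/3) = 0.0625, which gives L = 64.

L* = 64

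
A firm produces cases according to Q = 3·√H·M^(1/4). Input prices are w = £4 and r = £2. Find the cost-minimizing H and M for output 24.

Cost minimization requires the marginal rate of technical substitution to equal the input-price ratio: MP_H/MP_M = w/r.
Here MP_H/MP_M = (1/2)·(M/H)/(1/4) = 2·(M/H). Setting this equal to 4/2 = 2 gives M = H.
Substituting into Q = 24: 3·H^(1/2)·(H)^(1/4) = 24.
Solving, H = 16 and M = 16.

H* = 16, M* = 16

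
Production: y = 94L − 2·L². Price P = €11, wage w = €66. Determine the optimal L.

The marginal product of L is MP_L = 94 − 4L.
A price-taking firm hires until the value of the marginal product equals the wage: P·MP_L = w, so 11·(94 − 4L) = 66.
Then 94 − 4L = 6, giving L = 22.

L* = 22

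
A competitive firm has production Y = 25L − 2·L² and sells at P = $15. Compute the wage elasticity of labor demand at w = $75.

ε = -0.25

From P·MP_L = w with MP_L = 25 − 4L, labor demand is L(w) = (25 − w/15)/4.
dL/dw = −1/(60) = -1/60.
At w = 75, L = 5, so ε = (dL/dw)·(w/L) = (-1/60)·(75/5) = -0.25.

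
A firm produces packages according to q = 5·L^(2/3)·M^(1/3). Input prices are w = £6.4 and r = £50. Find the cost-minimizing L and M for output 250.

L* = 125, M* = 8

Cost minimization requires the marginal rate of technical substitution to equal the input-price ratio: MP_L/MP_M = w/r.
Here MP_L/MP_M = (2/3)·(M/L)/(1/3) = 2·(M/L). Setting this equal to 6.4/50 = 0.128 gives M = 0.064L.
Substituting into q = 250: 5·L^(2/3)·(0.064L)^(1/3) = 250.
Solving, L = 125 and M = 8.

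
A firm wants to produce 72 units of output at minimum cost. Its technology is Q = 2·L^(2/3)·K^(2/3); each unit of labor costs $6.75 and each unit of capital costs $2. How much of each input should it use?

L* = 8, K* = 27

Cost minimization requires the marginal rate of technical substitution to equal the input-price ratio: MP_L/MP_K = w/r.
Here MP_L/MP_K = (2/3)·(K/L)/(2/3) = (K/L). Setting this equal to 6.75/2 = 3.375 gives K = 3.375L.
Substituting into Q = 72: 2·L^(2/3)·(3.375L)^(2/3) = 72.
Solving, L = 8 and K = 27.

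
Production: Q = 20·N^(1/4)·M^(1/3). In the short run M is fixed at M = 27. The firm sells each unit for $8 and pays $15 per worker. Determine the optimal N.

N* = 16

With M = 27, MP_N = (1/4)·20·N^(-3/4)·27^(1/3) = 15·N^(-3/4).
Profit maximization for a price taker requires P·MP_N = w: 8·15·N^(-3/4) = 15.
So N^(-3/4) = 0.125, which gives N = 16.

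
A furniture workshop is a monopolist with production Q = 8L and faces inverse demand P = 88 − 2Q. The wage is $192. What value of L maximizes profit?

Marginal revenue from the inverse demand is MR = 88 − 4Q.
The marginal product is MP_L = 8.
A monopolist hires until marginal revenue product equals the wage: MR·MP_L = w.
(88 − 32L)·8 = 192, so L = 2.

L* = 2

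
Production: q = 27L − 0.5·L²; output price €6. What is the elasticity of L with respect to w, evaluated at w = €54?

ε = -0.5

From P·MP_L = w with MP_L = 27 − L, labor demand is L(w) = 27 − w/6.
dL/dw = −1/(6) = -1/6.
At w = 54, L = 18, so ε = (dL/dw)·(w/L) = (-1/6)·(54/18) = -0.5.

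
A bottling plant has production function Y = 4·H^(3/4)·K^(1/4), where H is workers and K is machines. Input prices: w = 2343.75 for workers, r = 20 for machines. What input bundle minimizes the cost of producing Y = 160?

Cost minimization requires the marginal rate of technical substitution to equal the input-price ratio: MP_H/MP_K = w/r.
Here MP_H/MP_K = (3/4)·(K/H)/(1/4) = 3·(K/H). Setting this equal to 2343.75/20 = 117.1875 gives K = 39.0625H.
Substituting into Y = 160: 4·H^(3/4)·(39.0625H)^(1/4) = 160.
Solving, H = 16 and K = 625.

H* = 16, K* = 625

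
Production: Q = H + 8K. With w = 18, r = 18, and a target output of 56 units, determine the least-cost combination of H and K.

H* = 0, K* = 7

The inputs are perfect substitutes, so the firm uses whichever has the lower cost per unit of output.
Cost per unit of output via H is 18; via K it is 2.25. K is cheaper.
Producing Q = 56 with K alone: H = 0, K = 7.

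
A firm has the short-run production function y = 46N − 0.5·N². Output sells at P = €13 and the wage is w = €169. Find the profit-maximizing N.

The marginal product of N is MP_N = 46 − N.
A price-taking firm hires until the value of the marginal product equals the wage: P·MP_N = w, so 13·(46 − N) = 169.
Then 46 − N = 13, giving N = 33.

N* = 33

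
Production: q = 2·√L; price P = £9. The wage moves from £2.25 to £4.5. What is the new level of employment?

From P·MP_L = w with MP_L = L^(-1/2), the labor demand is L(w) = (9/w)^(2).
At w = 2.25: L = 16. At w = 4.5: L = 4.

L* = 4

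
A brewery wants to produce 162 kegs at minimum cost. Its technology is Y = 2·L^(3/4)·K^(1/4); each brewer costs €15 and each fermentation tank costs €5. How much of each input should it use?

Cost minimization requires the marginal rate of technical substitution to equal the input-price ratio: MP_L/MP_K = w/r.
Here MP_L/MP_K = (3/4)·(K/L)/(1/4) = 3·(K/L). Setting this equal to 15/5 = 3 gives K = L.
Substituting into Y = 162: 2·L^(3/4)·(L)^(1/4) = 162.
Solving, L = 81 and K = 81.

L* = 81, K* = 81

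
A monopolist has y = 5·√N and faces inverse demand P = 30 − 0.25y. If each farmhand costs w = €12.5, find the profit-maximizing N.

N* = 16

Marginal revenue from the inverse demand is MR = 30 − 0.5y.
The marginal product is MP_N = 2.5·N^(-1/2).
A monopolist hires until marginal revenue product equals the wage: MR·MP_N = w.
At N, y = 5·√N. Substituting and solving: (30 − 2.5·√N)·2.5·N^(-1/2) = 12.5 gives N = 16.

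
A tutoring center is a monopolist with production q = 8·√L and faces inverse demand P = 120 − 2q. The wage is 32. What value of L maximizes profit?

Marginal revenue from the inverse demand is MR = 120 − 4q.
The marginal product is MP_L = 4·L^(-1/2).
A monopolist hires until marginal revenue product equals the wage: MR·MP_L = w.
At L, q = 8·√L. Substituting and solving: (120 − 32·√L)·4·L^(-1/2) = 32 gives L = 9.

L* = 9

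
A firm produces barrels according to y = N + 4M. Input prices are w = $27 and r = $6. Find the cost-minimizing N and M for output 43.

The inputs are perfect substitutes, so the firm uses whichever has the lower cost per unit of output.
Cost per unit of output via N is 27; via M it is 1.5. M is cheaper.
Producing y = 43 with M alone: N = 0, M = 10.75.

N* = 0, M* = 10.75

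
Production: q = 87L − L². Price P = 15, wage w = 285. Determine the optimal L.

The marginal product of L is MP_L = 87 − 2L.
A price-taking firm hires until the value of the marginal product equals the wage: P·MP_L = w, so 15·(87 − 2L) = 285.
Then 87 − 2L = 19, giving L = 34.

L* = 34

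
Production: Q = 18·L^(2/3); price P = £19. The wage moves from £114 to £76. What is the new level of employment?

L* = 27

From P·MP_L = w with MP_L = 12·L^(-1/3), the labor demand is L(w) = (228/w)^(3).
At w = 114: L = 8. At w = 76: L = 27.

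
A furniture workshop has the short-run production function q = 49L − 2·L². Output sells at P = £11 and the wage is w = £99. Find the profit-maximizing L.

The marginal product of L is MP_L = 49 − 4L.
A price-taking firm hires until the value of the marginal product equals the wage: P·MP_L = w, so 11·(49 − 4L) = 99.
Then 49 − 4L = 9, giving L = 10.

L* = 10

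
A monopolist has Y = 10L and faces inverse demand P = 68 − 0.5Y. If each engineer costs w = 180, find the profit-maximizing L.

L* = 5

Marginal revenue from the inverse demand is MR = 68 − Y.
The marginal product is MP_L = 10.
A monopolist hires until marginal revenue product equals the wage: MR·MP_L = w.
(68 − 10L)·10 = 180, so L = 5.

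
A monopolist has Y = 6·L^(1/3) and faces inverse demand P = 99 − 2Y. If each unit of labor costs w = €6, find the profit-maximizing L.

L* = 27

Marginal revenue from the inverse demand is MR = 99 − 4Y.
The marginal product is MP_L = 2·L^(-2/3).
A monopolist hires until marginal revenue product equals the wage: MR·MP_L = w.
At L, Y = 6·L^(1/3). Substituting and solving: (99 − 24·L^(1/3))·2·L^(-2/3) = 6 gives L = 27.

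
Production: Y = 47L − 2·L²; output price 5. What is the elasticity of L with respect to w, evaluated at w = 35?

From P·MP_L = w with MP_L = 47 − 4L, labor demand is L(w) = (47 − w/5)/4.
dL/dw = −1/(20) = -0.05.
At w = 35, L = 10, so ε = (dL/dw)·(w/L) = (-0.05)·(35/10) = -0.175.

ε = -0.175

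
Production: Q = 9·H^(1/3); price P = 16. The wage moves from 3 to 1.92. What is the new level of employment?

From P·MP_H = w with MP_H = 3·H^(-2/3), the labor demand is H(w) = (48/w)^(3/2).
At w = 3: H = 64. At w = 1.92: H = 125.

H* = 125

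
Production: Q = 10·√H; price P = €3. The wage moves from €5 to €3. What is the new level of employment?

From P·MP_H = w with MP_H = 5·H^(-1/2), the labor demand is H(w) = (15/w)^(2).
At w = 5: H = 9. At w = 3: H = 25.

H* = 25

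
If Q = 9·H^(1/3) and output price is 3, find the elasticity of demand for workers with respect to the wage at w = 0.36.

ε = -1.5

MP_H = (1/3)·9·H^(-2/3), so P·MP_H = w gives 9·H^(-2/3) = w.
Solving, H(w) = (9/w)^(3/2). This is a constant-elasticity form: H ∝ w^(−3/2), so ε = −3/2.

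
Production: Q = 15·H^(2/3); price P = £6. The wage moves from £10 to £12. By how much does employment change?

From P·MP_H = w with MP_H = 10·H^(-1/3), the labor demand is H(w) = (60/w)^(3).
At w = 10: H = 216. At w = 12: H = 125.
ΔH = 125 − 216 = -91.

ΔH = -91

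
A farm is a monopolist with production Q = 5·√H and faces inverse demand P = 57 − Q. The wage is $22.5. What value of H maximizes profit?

Marginal revenue from the inverse demand is MR = 57 − 2Q.
The marginal product is MP_H = 2.5·H^(-1/2).
A monopolist hires until marginal revenue product equals the wage: MR·MP_H = w.
At H, Q = 5·√H. Substituting and solving: (57 − 10·√H)·2.5·H^(-1/2) = 22.5 gives H = 9.

H* = 9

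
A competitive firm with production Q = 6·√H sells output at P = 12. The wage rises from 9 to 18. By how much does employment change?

From P·MP_H = w with MP_H = 3·H^(-1/2), the labor demand is H(w) = (36/w)^(2).
At w = 9: H = 16. At w = 18: H = 4.
ΔH = 4 − 16 = -12.

ΔH = -12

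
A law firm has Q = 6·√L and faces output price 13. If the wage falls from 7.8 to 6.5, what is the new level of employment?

From P·MP_L = w with MP_L = 3·L^(-1/2), the labor demand is L(w) = (39/w)^(2).
At w = 7.8: L = 25. At w = 6.5: L = 36.

L* = 36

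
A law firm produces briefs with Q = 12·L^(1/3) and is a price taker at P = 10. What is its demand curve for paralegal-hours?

L(w) = (40/w)^(3/2)

MP_L = (1/3)·12·L^(-2/3) = 4·L^(-2/3).
Setting P·MP_L = w: 40·L^(-2/3) = w.
Solving for L: L^(-2/3) = w/40, so L = (40/w)^(3/2).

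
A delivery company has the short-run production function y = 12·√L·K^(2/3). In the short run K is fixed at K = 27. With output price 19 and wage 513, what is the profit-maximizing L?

L* = 4

With K = 27, MP_L = (1/2)·12·L^(-1/2)·27^(2/3) = 54·L^(-1/2).
Profit maximization for a price taker requires P·MP_L = w: 19·54·L^(-1/2) = 513.
So L^(-1/2) = 0.5, which gives L = 4.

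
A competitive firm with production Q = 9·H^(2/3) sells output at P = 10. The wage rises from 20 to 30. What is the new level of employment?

From P·MP_H = w with MP_H = 6·H^(-1/3), the labor demand is H(w) = (60/w)^(3).
At w = 20: H = 27. At w = 30: H = 8.

H* = 8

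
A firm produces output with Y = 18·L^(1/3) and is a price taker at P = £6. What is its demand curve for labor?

L(w) = (36/w)^(3/2)

MP_L = (1/3)·18·L^(-2/3) = 6·L^(-2/3).
Setting P·MP_L = w: 36·L^(-2/3) = w.
Solving for L: L^(-2/3) = w/36, so L = (36/w)^(3/2).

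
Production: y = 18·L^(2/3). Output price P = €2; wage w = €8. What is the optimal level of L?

MP_L = (2/3)·18·L^(-1/3) = 12·L^(-1/3).
Profit maximization for a price taker requires P·MP_L = w: 2·12·L^(-1/3) = 8.
So L^(-1/3) = 1/3, which gives L = 27.

L* = 27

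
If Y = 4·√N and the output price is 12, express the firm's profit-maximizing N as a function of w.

N(w) = 576/w²

MP_N = (1/2)·4·N^(-1/2) = 2·N^(-1/2).
Setting P·MP_N = w: 24·N^(-1/2) = w.
Solving for N: N^(-1/2) = w/24, so N = (24/w)^(2).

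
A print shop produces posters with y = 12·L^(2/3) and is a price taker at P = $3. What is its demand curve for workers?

L(w) = 13824/w³

MP_L = (2/3)·12·L^(-1/3) = 8·L^(-1/3).
Setting P·MP_L = w: 24·L^(-1/3) = w.
Solving for L: L^(-1/3) = w/24, so L = (24/w)^(3).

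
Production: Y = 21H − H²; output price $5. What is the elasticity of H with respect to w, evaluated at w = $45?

ε = -0.75

From P·MP_H = w with MP_H = 21 − 2H, labor demand is H(w) = (21 − w/5)/2.
dH/dw = −1/(10) = -0.1.
At w = 45, H = 6, so ε = (dH/dw)·(w/H) = (-0.1)·(45/6) = -0.75.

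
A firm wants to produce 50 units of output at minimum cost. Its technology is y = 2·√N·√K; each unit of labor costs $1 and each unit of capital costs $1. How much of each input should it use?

Cost minimization requires the marginal rate of technical substitution to equal the input-price ratio: MP_N/MP_K = w/r.
Here MP_N/MP_K = (1/2)·(K/N)/(1/2) = (K/N). Setting this equal to 1/1 = 1 gives K = N.
Substituting into y = 50: 2·N^(1/2)·(N)^(1/2) = 50.
Solving, N = 25 and K = 25.

N* = 25, K* = 25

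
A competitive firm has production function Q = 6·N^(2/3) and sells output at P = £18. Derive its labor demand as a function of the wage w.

MP_N = (2/3)·6·N^(-1/3) = 4·N^(-1/3).
Setting P·MP_N = w: 72·N^(-1/3) = w.
Solving for N: N^(-1/3) = w/72, so N = (72/w)^(3).

N(w) = 373248/w³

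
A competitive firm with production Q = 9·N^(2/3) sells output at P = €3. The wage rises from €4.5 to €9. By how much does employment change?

ΔN = -56

From P·MP_N = w with MP_N = 6·N^(-1/3), the labor demand is N(w) = (18/w)^(3).
At w = 4.5: N = 64. At w = 9: N = 8.
ΔN = 8 − 64 = -56.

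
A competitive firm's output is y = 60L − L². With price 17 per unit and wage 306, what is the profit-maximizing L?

L* = 21

The marginal product of L is MP_L = 60 − 2L.
A price-taking firm hires until the value of the marginal product equals the wage: P·MP_L = w, so 17·(60 − 2L) = 306.
Then 60 − 2L = 18, giving L = 21.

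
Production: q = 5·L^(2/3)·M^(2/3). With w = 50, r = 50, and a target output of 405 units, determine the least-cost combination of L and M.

Cost minimization requires the marginal rate of technical substitution to equal the input-price ratio: MP_L/MP_M = w/r.
Here MP_L/MP_M = (2/3)·(M/L)/(2/3) = (M/L). Setting this equal to 50/50 = 1 gives M = L.
Substituting into q = 405: 5·L^(2/3)·(L)^(2/3) = 405.
Solving, L = 27 and M = 27.

L* = 27, M* = 27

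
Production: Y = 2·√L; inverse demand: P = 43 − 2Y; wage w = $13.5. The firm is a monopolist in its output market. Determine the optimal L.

Marginal revenue from the inverse demand is MR = 43 − 4Y.
The marginal product is MP_L = L^(-1/2).
A monopolist hires until marginal revenue product equals the wage: MR·MP_L = w.
At L, Y = 2·√L. Substituting and solving: (43 − 8·√L)·L^(-1/2) = 13.5 gives L = 4.

L* = 4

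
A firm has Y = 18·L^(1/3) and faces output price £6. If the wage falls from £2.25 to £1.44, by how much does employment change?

ΔL = 61

From P·MP_L = w with MP_L = 6·L^(-2/3), the labor demand is L(w) = (36/w)^(3/2).
At w = 2.25: L = 64. At w = 1.44: L = 125.
ΔL = 125 − 64 = 61.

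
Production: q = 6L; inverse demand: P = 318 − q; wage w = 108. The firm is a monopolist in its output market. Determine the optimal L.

L* = 25

Marginal revenue from the inverse demand is MR = 318 − 2q.
The marginal product is MP_L = 6.
A monopolist hires until marginal revenue product equals the wage: MR·MP_L = w.
(318 − 12L)·6 = 108, so L = 25.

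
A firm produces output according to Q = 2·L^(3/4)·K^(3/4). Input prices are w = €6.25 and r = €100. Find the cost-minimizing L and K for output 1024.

L* = 256, K* = 16

Cost minimization requires the marginal rate of technical substitution to equal the input-price ratio: MP_L/MP_K = w/r.
Here MP_L/MP_K = (3/4)·(K/L)/(3/4) = (K/L). Setting this equal to 6.25/100 = 0.0625 gives K = 0.0625L.
Substituting into Q = 1024: 2·L^(3/4)·(0.0625L)^(3/4) = 1024.
Solving, L = 256 and K = 16.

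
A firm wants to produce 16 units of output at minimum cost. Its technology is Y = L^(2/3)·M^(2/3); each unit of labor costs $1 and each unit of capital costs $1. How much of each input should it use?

L* = 8, M* = 8

Cost minimization requires the marginal rate of technical substitution to equal the input-price ratio: MP_L/MP_M = w/r.
Here MP_L/MP_M = (2/3)·(M/L)/(2/3) = (M/L). Setting this equal to 1/1 = 1 gives M = L.
Substituting into Y = 16: L^(2/3)·(L)^(2/3) = 16.
Solving, L = 8 and M = 8.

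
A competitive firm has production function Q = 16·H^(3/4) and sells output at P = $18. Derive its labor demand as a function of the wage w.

MP_H = (3/4)·16·H^(-1/4) = 12·H^(-1/4).
Setting P·MP_H = w: 216·H^(-1/4) = w.
Solving for H: H^(-1/4) = w/216, so H = (216/w)^(4).

H(w) = (216/w)^(4)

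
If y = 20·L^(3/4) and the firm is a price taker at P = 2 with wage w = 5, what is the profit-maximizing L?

L* = 1296

MP_L = (3/4)·20·L^(-1/4) = 15·L^(-1/4).
Profit maximization for a price taker requires P·MP_L = w: 2·15·L^(-1/4) = 5.
So L^(-1/4) = 1/6, which gives L = 1296.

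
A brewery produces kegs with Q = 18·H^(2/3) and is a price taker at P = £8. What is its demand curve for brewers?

MP_H = (2/3)·18·H^(-1/3) = 12·H^(-1/3).
Setting P·MP_H = w: 96·H^(-1/3) = w.
Solving for H: H^(-1/3) = w/96, so H = (96/w)^(3).

H(w) = 884736/w³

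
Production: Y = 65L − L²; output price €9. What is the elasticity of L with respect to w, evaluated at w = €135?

ε = -0.3

From P·MP_L = w with MP_L = 65 − 2L, labor demand is L(w) = (65 − w/9)/2.
dL/dw = −1/(18) = -1/18.
At w = 135, L = 25, so ε = (dL/dw)·(w/L) = (-1/18)·(135/25) = -0.3.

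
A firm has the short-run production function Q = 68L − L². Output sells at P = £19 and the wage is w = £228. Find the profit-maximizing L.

L* = 28

The marginal product of L is MP_L = 68 − 2L.
A price-taking firm hires until the value of the marginal product equals the wage: P·MP_L = w, so 19·(68 − 2L) = 228.
Then 68 − 2L = 12, giving L = 28.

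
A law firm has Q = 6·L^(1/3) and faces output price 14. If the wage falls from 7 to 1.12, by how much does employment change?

From P·MP_L = w with MP_L = 2·L^(-2/3), the labor demand is L(w) = (28/w)^(3/2).
At w = 7: L = 8. At w = 1.12: L = 125.
ΔL = 125 − 8 = 117.

ΔL = 117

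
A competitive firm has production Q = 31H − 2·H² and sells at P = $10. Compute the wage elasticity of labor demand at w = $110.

ε = -0.55

From P·MP_H = w with MP_H = 31 − 4H, labor demand is H(w) = (31 − w/10)/4.
dH/dw = −1/(40) = -0.025.
At w = 110, H = 5, so ε = (dH/dw)·(w/H) = (-0.025)·(110/5) = -0.55.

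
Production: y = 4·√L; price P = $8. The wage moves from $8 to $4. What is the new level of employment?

From P·MP_L = w with MP_L = 2·L^(-1/2), the labor demand is L(w) = (16/w)^(2).
At w = 8: L = 4. At w = 4: L = 16.

L* = 16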